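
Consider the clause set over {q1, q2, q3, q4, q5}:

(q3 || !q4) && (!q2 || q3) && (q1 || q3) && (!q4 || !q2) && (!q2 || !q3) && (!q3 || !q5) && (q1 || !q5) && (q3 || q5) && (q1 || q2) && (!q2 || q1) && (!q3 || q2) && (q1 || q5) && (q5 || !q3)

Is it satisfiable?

Yes, satisfiable

Suppose q3 = false.
(!q4) alone gives q4 = false.
(!q2) alone gives q2 = false.
(q1) alone gives q1 = true.
(q5) alone gives q5 = true.
All clauses are satisfied.
A satisfying assignment: q1 ↦ true,  q2 ↦ false,  q3 ↦ false,  q4 ↦ false,  q5 ↦ true.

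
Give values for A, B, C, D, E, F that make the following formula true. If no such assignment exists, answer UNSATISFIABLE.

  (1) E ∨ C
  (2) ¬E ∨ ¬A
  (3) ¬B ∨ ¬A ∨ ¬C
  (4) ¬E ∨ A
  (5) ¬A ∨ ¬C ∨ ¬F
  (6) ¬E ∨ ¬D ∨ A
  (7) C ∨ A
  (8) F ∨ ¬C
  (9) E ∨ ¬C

UNSATISFIABLE

Suppose E = True.
(¬A) alone gives A = False.
That conflicts with the unit clause (A).
So E must be the other value — set E = False.
(C) alone gives C = True.
That conflicts with the unit clause (¬C).
Neither E = True nor E = False works.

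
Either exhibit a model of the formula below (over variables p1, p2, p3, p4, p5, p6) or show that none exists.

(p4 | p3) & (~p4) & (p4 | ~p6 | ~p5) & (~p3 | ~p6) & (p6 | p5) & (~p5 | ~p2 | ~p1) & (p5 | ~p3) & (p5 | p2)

p1=0, p2=0, p3=1, p4=0, p5=1, p6=0

From the singleton clause (~p4), p4 = 0.
From the singleton clause (p3), p3 = 1.
From the singleton clause (~p6), p6 = 0.
From the singleton clause (p5), p5 = 1.
Suppose p2 = 0.
Every clause is now satisfied; p1 is unconstrained.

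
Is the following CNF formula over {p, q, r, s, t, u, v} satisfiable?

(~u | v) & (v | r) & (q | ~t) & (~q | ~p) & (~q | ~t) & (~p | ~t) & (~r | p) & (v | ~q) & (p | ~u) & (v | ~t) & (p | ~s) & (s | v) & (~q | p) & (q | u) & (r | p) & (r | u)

Yes

Try u = 1.
From the singleton clause (v), v = 1.
From the singleton clause (p), p = 1.
From the singleton clause (~q), q = 0.
From the singleton clause (~t), t = 0.
No clause remains; r, s are free.
A satisfying assignment: p ↦ 1; q ↦ 0; r ↦ 1; s ↦ 1; t ↦ 0; u ↦ 1; v ↦ 1.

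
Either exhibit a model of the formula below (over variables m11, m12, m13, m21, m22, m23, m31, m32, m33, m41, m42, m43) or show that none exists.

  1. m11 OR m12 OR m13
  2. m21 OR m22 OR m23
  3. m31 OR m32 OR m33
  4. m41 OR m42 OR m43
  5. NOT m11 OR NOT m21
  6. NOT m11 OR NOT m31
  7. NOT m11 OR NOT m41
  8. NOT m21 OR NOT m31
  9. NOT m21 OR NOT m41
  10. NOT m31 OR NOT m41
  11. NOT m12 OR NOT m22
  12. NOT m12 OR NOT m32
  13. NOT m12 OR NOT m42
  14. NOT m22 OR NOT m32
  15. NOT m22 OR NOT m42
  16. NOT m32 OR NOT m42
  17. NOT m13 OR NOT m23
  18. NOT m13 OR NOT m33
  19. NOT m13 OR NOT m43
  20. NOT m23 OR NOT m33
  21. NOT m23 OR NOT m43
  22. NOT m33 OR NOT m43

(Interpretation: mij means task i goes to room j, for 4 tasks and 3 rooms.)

UNSATISFIABLE

Branch on m11: set m11 = false.
Branch on m12: set m12 = true.
Unit clause (NOT m22) forces m22 = false.
Unit clause (NOT m32) forces m32 = false.
Unit clause (NOT m42) forces m42 = false.
Branch on m21: set m21 = true.
Unit clause (NOT m31) forces m31 = false.
Unit clause (m33) forces m33 = true.
Unit clause (NOT m41) forces m41 = false.
Unit clause (m43) forces m43 = true.
But (NOT m43) is also a unit clause — contradiction.
That branch fails; take m21 = false instead.
Unit clause (m23) forces m23 = true.
Unit clause (NOT m13) forces m13 = false.
Unit clause (NOT m33) forces m33 = false.
Unit clause (m31) forces m31 = true.
Unit clause (NOT m41) forces m41 = false.
Unit clause (m43) forces m43 = true.
But (NOT m43) is also a unit clause — contradiction.
Neither m21 = true nor m21 = false works.
That branch fails; take m12 = false instead.
Unit clause (m13) forces m13 = true.
Unit clause (NOT m23) forces m23 = false.
Unit clause (NOT m33) forces m33 = false.
Unit clause (NOT m43) forces m43 = false.
Branch on m21: set m21 = true.
Unit clause (NOT m31) forces m31 = false.
Unit clause (m32) forces m32 = true.
Unit clause (NOT m41) forces m41 = false.
Unit clause (m42) forces m42 = true.
But (NOT m42) is also a unit clause — contradiction.
That branch fails; take m21 = false instead.
Unit clause (m22) forces m22 = true.
Unit clause (NOT m32) forces m32 = false.
Unit clause (m31) forces m31 = true.
Unit clause (NOT m41) forces m41 = false.
Unit clause (m42) forces m42 = true.
But (NOT m42) is also a unit clause — contradiction.
Neither m21 = true nor m21 = false works.
Neither m12 = true nor m12 = false works.
That branch fails; take m11 = true instead.
Unit clause (NOT m21) forces m21 = false.
Unit clause (NOT m31) forces m31 = false.
Unit clause (NOT m41) forces m41 = false.
Branch on m22: set m22 = true.
Unit clause (NOT m12) forces m12 = false.
Unit clause (NOT m32) forces m32 = false.
Unit clause (m33) forces m33 = true.
Unit clause (NOT m42) forces m42 = false.
Unit clause (m43) forces m43 = true.
But (NOT m43) is also a unit clause — contradiction.
That branch fails; take m22 = false instead.
Unit clause (m23) forces m23 = true.
Unit clause (NOT m13) forces m13 = false.
Unit clause (NOT m33) forces m33 = false.
Unit clause (m32) forces m32 = true.
Unit clause (NOT m12) forces m12 = false.
Unit clause (NOT m42) forces m42 = false.
Unit clause (m43) forces m43 = true.
But (NOT m43) is also a unit clause — contradiction.
Neither m22 = true nor m22 = false works.
Neither m11 = true nor m11 = false works.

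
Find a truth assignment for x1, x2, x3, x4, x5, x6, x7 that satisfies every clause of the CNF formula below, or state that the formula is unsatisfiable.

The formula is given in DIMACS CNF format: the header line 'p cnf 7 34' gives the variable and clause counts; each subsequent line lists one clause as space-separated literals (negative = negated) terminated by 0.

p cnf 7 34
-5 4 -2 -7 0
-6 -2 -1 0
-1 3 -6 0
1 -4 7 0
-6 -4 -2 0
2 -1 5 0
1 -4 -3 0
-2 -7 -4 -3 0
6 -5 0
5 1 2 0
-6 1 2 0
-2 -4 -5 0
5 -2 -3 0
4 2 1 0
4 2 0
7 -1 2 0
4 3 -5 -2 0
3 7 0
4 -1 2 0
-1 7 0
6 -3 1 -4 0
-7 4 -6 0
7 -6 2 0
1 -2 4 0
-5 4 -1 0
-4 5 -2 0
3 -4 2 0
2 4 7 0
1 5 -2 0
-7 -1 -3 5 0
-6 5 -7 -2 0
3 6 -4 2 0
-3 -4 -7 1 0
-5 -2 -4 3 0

Case x6 = False:
(¬x5) alone gives x5 = False.
Case x2 = True:
(¬x3) alone gives x3 = False.
(x7) alone gives x7 = True.
(¬x4) alone gives x4 = False.
(x1) alone gives x1 = True.
Every clause now holds.

x1: True, x2: True, x3: False, x4: False, x5: False, x6: False, x7: True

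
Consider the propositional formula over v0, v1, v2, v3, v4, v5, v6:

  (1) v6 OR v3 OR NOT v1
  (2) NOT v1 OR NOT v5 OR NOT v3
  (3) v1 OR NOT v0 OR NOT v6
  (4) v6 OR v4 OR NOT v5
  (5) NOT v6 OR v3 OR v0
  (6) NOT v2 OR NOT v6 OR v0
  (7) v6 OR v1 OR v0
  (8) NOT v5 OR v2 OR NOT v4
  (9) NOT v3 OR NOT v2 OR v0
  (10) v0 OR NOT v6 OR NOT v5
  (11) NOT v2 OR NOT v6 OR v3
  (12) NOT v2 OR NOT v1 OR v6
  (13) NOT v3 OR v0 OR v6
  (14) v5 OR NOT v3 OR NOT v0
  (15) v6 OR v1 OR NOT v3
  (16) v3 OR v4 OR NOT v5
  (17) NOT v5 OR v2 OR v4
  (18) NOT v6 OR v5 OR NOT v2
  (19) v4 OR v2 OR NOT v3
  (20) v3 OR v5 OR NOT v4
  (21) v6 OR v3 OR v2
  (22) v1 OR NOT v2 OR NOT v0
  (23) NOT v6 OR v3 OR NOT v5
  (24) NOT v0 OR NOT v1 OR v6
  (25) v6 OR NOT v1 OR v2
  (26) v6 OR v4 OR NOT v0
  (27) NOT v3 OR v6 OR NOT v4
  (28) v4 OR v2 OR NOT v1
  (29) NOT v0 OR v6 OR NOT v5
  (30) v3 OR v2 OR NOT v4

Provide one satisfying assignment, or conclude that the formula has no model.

v0=false, v1=true, v2=false, v3=true, v4=true, v5=false, v6=true

Suppose v6 = true.
Suppose v1 = true.
Suppose v5 = false.
Unit clause (NOT v2) forces v2 = false.
Unit clause (v4) forces v4 = true.
Unit clause (v3) forces v3 = true.
Unit clause (NOT v0) forces v0 = false.
This assignment satisfies each clause.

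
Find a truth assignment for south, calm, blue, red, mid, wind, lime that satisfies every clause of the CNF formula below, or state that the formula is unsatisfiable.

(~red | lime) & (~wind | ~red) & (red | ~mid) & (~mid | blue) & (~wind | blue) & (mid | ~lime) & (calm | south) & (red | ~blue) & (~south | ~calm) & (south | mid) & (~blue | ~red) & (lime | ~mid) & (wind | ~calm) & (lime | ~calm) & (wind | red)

Branch on red: set red = 0.
The clause (~mid) is unit, so mid = 0.
The clause (~lime) is unit, so lime = 0.
The clause (~blue) is unit, so blue = 0.
The clause (~wind) is unit, so wind = 0.
Now (wind) is unsatisfied and unit — conflict.
Undo red and try red = 1.
The clause (lime) is unit, so lime = 1.
The clause (~wind) is unit, so wind = 0.
The clause (mid) is unit, so mid = 1.
The clause (blue) is unit, so blue = 1.
Now (~blue) is unsatisfied and unit — conflict.
Neither red = 1 nor red = 0 works.

UNSATISFIABLE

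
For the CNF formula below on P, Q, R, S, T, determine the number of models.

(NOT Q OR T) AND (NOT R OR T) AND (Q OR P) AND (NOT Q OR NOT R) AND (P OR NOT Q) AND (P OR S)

8

There are 2^5 = 32 truth assignments over (P, Q, R, S, T).
Split on S. With S = true, the clauses containing S are satisfied and NOT S drops from the rest; 4 of the 2^4 = 16 assignments to the other variables satisfy what remains.
With S = false, by the same count on the reduced clause set, 4 assignments work.
Total: 4 + 4 = 8.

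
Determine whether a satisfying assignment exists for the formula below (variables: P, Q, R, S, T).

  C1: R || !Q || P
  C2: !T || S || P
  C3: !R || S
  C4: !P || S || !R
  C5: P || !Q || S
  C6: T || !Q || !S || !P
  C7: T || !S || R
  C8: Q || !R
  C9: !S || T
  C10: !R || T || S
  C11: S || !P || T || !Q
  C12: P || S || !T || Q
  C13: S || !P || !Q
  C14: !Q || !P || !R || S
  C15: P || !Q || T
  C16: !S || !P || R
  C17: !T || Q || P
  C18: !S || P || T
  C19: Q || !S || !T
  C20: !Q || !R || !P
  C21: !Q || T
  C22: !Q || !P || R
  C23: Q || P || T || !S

Yes, satisfiable

Case R = false:
Case Q = false:
Case T = false:
(!S) alone gives S = false.
No clause remains; P is free.
A satisfying assignment: P ↦ false, Q ↦ false, R ↦ false, S ↦ false, T ↦ false.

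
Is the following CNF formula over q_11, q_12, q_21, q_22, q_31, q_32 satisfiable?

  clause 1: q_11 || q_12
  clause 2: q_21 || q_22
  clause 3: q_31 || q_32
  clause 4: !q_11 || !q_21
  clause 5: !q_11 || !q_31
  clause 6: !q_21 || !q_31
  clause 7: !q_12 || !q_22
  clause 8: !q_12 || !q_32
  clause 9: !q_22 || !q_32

Unsatisfiable

Suppose q_11 = true.
Unit clause (!q_21) forces q_21 = false.
Unit clause (q_22) forces q_22 = true.
Unit clause (!q_31) forces q_31 = false.
Unit clause (q_32) forces q_32 = true.
Now (!q_32) is unsatisfied and unit — conflict.
That branch fails; take q_11 = false instead.
Unit clause (q_12) forces q_12 = true.
Unit clause (!q_22) forces q_22 = false.
Unit clause (q_21) forces q_21 = true.
Unit clause (!q_31) forces q_31 = false.
Unit clause (q_32) forces q_32 = true.
Now (!q_32) is unsatisfied and unit — conflict.
Either choice for q_11 ends in contradiction.
No assignment satisfies every clause.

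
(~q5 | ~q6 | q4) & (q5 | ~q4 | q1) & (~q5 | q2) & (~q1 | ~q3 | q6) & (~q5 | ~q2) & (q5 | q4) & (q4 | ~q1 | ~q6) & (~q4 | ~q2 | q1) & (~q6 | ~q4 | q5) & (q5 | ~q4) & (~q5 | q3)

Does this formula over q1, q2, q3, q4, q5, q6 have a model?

Unsatisfiable

Case q5 = 0:
(q4) alone gives q4 = 1.
Now (~q4) is unsatisfied and unit — conflict.
So q5 must be the other value — set q5 = 1.
(q2) alone gives q2 = 1.
Now (~q2) is unsatisfied and unit — conflict.
Both values of q5 lead to a conflict.
No assignment satisfies every clause.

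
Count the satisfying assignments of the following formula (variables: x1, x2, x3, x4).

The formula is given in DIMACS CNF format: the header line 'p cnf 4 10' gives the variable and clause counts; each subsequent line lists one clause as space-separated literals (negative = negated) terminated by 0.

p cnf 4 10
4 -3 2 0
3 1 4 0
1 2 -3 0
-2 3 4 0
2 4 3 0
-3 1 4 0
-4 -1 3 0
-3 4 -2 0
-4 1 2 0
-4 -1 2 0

3

There are 2^4 = 16 truth assignments over (x1, x2, x3, x4).
Check each against the 10 clauses (columns in the order x1, x2, x3, x4):
  F F F F  ✗ fails (x3 ∨ x1 ∨ x4)
  F F F T  ✗ fails (¬x4 ∨ x1 ∨ x2)
  F F T F  ✗ fails (x4 ∨ ¬x3 ∨ x2)
  F F T T  ✗ fails (x1 ∨ x2 ∨ ¬x3)
  F T F F  ✗ fails (x3 ∨ x1 ∨ x4)
  F T F T  ✓ satisfies all
  F T T F  ✗ fails (¬x3 ∨ x1 ∨ x4)
  F T T T  ✓ satisfies all
  T F F F  ✗ fails (x2 ∨ x4 ∨ x3)
  T F F T  ✗ fails (¬x4 ∨ ¬x1 ∨ x3)
  T F T F  ✗ fails (x4 ∨ ¬x3 ∨ x2)
  T F T T  ✗ fails (¬x4 ∨ ¬x1 ∨ x2)
  T T F F  ✗ fails (¬x2 ∨ x3 ∨ x4)
  T T F T  ✗ fails (¬x4 ∨ ¬x1 ∨ x3)
  T T T F  ✗ fails (¬x3 ∨ x4 ∨ ¬x2)
  T T T T  ✓ satisfies all
3 of the 16 rows are models.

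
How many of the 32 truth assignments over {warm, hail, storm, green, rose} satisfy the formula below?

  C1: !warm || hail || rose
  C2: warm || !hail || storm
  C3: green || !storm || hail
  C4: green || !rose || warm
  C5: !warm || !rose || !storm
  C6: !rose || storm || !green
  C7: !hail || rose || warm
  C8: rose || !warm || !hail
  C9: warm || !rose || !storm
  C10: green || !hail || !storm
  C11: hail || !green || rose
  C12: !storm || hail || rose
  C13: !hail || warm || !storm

3

There are 2^5 = 32 truth assignments over (warm, hail, storm, green, rose).
Split on green. With green = true, the clauses containing green are satisfied and !green drops from the rest; 0 of the 2^4 = 16 assignments to the other variables satisfy what remains.
With green = false, by the same count on the reduced clause set, 3 assignments work.
Total: 0 + 3 = 3.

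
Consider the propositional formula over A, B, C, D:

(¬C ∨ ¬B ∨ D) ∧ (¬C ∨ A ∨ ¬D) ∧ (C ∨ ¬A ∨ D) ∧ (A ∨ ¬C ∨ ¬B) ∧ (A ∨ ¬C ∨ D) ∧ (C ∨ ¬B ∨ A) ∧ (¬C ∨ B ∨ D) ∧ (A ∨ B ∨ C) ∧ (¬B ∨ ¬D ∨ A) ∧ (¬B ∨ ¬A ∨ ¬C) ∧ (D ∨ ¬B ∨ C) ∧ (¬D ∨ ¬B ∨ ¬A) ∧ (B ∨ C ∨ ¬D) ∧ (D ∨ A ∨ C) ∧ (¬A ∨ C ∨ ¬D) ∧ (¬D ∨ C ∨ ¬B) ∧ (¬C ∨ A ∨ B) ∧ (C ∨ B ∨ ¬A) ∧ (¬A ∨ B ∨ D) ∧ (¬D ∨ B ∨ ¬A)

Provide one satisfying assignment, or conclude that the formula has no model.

UNSATISFIABLE

Branch on C: set C = False.
Branch on A: set A = False.
Unit clause (¬B) forces B = False.
Now (B) is unsatisfied and unit — conflict.
So A must be the other value — set A = True.
Unit clause (D) forces D = True.
Now (¬D) is unsatisfied and unit — conflict.
Neither A = True nor A = False works.
So C must be the other value — set C = True.
Branch on B: set B = False.
Unit clause (D) forces D = True.
Unit clause (A) forces A = True.
Now (¬A) is unsatisfied and unit — conflict.
So B must be the other value — set B = True.
Unit clause (D) forces D = True.
Unit clause (A) forces A = True.
Now (¬A) is unsatisfied and unit — conflict.
Neither B = True nor B = False works.
Neither C = True nor C = False works.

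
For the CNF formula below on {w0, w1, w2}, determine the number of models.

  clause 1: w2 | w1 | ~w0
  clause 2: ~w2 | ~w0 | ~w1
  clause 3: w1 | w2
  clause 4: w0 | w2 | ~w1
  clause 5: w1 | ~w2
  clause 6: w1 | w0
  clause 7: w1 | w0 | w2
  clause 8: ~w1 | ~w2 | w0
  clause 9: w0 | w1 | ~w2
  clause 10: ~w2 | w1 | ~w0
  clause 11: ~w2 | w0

There are 2^3 = 8 truth assignments over (w0, w1, w2).
Check each against the 11 clauses (columns in the order w0, w1, w2):
  F F F  ✗ fails (w1 | w2)
  F F T  ✗ fails (w1 | ~w2)
  F T F  ✗ fails (w0 | w2 | ~w1)
  F T T  ✗ fails (~w1 | ~w2 | w0)
  T F F  ✗ fails (w2 | w1 | ~w0)
  T F T  ✗ fails (w1 | ~w2)
  T T F  ✓ satisfies all
  T T T  ✗ fails (~w2 | ~w0 | ~w1)
1 of the 8 rows is a model.

1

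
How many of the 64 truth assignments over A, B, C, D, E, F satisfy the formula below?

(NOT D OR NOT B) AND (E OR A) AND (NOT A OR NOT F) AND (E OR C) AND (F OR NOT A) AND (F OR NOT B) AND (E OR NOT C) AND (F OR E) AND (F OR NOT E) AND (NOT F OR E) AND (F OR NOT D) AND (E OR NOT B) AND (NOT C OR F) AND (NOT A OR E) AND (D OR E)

There are 2^6 = 64 truth assignments over (A, B, C, D, E, F).
Split on C. With C = true, the clauses containing C are satisfied and NOT C drops from the rest; 3 of the 2^5 = 32 assignments to the other variables satisfy what remains.
With C = false, by the same count on the reduced clause set, 3 assignments work.
(One model: A=F, B=F, C=F, D=F, E=T, F=T.)
Total: 3 + 3 = 6.

6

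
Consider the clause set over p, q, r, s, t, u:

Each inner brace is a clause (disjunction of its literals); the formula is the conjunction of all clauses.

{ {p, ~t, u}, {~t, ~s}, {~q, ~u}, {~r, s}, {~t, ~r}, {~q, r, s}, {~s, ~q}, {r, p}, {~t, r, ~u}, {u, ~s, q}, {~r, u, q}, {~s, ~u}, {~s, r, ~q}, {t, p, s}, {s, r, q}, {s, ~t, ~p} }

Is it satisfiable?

Suppose t = 0.
Suppose q = 0.
Suppose r = 0.
(p) alone gives p = 1.
(s) alone gives s = 1.
(u) alone gives u = 1.
Now (~u) is unsatisfied and unit — conflict.
Backtrack on r: now try r = 1.
(s) alone gives s = 1.
(u) alone gives u = 1.
Now (~u) is unsatisfied and unit — conflict.
Either choice for r ends in contradiction.
Backtrack on q: now try q = 1.
(~u) alone gives u = 0.
(~s) alone gives s = 0.
(~r) alone gives r = 0.
Now (r) is unsatisfied and unit — conflict.
Either choice for q ends in contradiction.
Backtrack on t: now try t = 1.
(~s) alone gives s = 0.
(~r) alone gives r = 0.
(~q) alone gives q = 0.
Now (q) is unsatisfied and unit — conflict.
Either choice for t ends in contradiction.
No assignment satisfies every clause.

No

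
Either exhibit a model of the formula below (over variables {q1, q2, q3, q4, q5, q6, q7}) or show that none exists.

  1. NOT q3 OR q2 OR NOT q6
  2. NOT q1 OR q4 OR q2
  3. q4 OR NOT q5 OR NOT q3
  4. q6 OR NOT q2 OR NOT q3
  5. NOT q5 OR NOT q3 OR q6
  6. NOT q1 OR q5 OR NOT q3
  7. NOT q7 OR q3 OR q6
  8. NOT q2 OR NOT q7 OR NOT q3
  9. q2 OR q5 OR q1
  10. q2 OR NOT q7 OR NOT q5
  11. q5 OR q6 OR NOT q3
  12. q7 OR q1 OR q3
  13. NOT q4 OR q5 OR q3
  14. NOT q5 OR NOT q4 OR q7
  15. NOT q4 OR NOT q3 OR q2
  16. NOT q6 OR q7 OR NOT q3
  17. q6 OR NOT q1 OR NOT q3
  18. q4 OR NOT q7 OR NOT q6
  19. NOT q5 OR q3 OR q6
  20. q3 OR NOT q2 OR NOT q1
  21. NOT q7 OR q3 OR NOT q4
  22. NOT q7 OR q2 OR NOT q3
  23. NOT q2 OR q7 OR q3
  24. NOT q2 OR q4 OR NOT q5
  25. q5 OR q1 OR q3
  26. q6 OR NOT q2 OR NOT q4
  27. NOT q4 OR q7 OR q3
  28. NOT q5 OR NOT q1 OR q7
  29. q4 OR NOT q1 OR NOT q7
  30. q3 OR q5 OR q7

Try q3 = false.
Try q7 = false.
The clause (q1) is unit, so q1 = true.
The clause (NOT q2) is unit, so q2 = false.
The clause (q4) is unit, so q4 = true.
But (NOT q4) is also a unit clause — contradiction.
Undo q7 and try q7 = true.
The clause (q6) is unit, so q6 = true.
The clause (q4) is unit, so q4 = true.
But (NOT q4) is also a unit clause — contradiction.
Either choice for q7 ends in contradiction.
Undo q3 and try q3 = true.
Try q2 = true.
The clause (q6) is unit, so q6 = true.
The clause (NOT q7) is unit, so q7 = false.
But (q7) is also a unit clause — contradiction.
Undo q2 and try q2 = false.
The clause (NOT q6) is unit, so q6 = false.
The clause (NOT q5) is unit, so q5 = false.
But (q5) is also a unit clause — contradiction.
Either choice for q2 ends in contradiction.
Either choice for q3 ends in contradiction.

UNSATISFIABLE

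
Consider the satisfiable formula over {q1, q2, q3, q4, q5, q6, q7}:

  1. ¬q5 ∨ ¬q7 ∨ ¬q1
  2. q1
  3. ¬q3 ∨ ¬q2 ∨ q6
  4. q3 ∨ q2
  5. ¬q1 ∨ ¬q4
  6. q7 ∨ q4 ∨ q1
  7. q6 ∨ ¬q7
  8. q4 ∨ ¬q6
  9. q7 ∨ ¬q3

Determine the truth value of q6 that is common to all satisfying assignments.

False

Suppose q6 = True.
Unit clause (q1) forces q1 = True.
Unit clause (¬q4) forces q4 = False.
But (q4) is also a unit clause — contradiction.
So every satisfying assignment has q6 = False.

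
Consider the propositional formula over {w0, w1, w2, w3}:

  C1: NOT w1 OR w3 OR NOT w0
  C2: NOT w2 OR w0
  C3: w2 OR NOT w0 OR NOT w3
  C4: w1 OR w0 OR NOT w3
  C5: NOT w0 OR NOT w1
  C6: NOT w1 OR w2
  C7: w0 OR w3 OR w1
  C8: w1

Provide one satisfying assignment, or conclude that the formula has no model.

UNSATISFIABLE

(w1) alone gives w1 = true.
(NOT w0) alone gives w0 = false.
(NOT w2) alone gives w2 = false.
But (w2) is also a unit clause — contradiction.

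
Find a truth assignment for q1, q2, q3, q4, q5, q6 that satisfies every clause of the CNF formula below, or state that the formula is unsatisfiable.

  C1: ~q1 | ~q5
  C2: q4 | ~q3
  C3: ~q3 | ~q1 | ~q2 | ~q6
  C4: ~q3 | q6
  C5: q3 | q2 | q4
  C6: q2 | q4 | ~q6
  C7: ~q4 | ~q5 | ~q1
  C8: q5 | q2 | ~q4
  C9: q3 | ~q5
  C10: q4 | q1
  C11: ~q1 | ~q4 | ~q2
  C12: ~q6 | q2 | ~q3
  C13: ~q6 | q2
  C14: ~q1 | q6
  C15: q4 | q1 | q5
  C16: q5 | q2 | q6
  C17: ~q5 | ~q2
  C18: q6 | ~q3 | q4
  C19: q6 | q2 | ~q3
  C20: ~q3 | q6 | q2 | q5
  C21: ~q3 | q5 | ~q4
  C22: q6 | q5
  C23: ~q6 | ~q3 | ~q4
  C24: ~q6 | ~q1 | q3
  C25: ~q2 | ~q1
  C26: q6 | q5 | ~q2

q1: 0,  q2: 1,  q3: 0,  q4: 1,  q5: 0,  q6: 1

Branch on q1: set q1 = 0.
The clause (q4) is unit, so q4 = 1.
Branch on q3: set q3 = 0.
The clause (~q5) is unit, so q5 = 0.
The clause (q2) is unit, so q2 = 1.
The clause (q6) is unit, so q6 = 1.
This assignment satisfies each clause.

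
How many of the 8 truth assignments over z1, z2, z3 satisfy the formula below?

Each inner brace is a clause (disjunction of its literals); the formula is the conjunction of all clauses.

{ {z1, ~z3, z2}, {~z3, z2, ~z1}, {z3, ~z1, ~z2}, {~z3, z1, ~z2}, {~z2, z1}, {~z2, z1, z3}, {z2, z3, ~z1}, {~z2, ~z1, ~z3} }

There are 2^3 = 8 truth assignments over (z1, z2, z3).
Check each against the 8 clauses (columns in the order z1, z2, z3):
  F F F  ✓ satisfies all
  F F T  ✗ fails (z1 | ~z3 | z2)
  F T F  ✗ fails (~z2 | z1)
  F T T  ✗ fails (~z3 | z1 | ~z2)
  T F F  ✗ fails (z2 | z3 | ~z1)
  T F T  ✗ fails (~z3 | z2 | ~z1)
  T T F  ✗ fails (z3 | ~z1 | ~z2)
  T T T  ✗ fails (~z2 | ~z1 | ~z3)
1 of the 8 rows is a model.

1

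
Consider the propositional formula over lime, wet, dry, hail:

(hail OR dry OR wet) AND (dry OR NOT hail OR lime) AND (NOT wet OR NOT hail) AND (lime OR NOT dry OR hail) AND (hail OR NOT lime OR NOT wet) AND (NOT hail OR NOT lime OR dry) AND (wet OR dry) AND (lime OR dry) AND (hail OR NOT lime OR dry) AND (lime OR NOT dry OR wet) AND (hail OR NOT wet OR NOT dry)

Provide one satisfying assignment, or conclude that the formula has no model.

Case wet = false:
(dry) alone gives dry = true.
(lime) alone gives lime = true.
All clauses hold; hail can take either value.

lime=true; wet=false; dry=true; hail=false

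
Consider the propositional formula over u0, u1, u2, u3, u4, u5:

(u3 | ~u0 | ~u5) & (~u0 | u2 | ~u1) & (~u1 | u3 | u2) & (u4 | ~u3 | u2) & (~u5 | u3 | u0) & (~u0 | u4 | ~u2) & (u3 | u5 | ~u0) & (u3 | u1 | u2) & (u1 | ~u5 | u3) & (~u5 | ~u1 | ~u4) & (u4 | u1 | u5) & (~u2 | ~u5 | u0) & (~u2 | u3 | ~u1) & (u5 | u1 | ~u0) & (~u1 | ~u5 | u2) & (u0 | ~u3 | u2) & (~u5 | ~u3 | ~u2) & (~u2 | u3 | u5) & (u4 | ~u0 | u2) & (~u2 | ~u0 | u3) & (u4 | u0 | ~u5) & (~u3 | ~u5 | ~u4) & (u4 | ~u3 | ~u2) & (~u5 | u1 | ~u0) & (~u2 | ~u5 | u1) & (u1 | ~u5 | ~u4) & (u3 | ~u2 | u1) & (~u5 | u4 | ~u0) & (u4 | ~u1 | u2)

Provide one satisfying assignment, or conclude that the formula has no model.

Case u3 = 1:
Case u4 = 1:
The clause (~u5) is unit, so u5 = 0.
Case u1 = 0:
The clause (~u0) is unit, so u0 = 0.
The clause (u2) is unit, so u2 = 1.
All clauses are satisfied.

u0=0; u1=0; u2=1; u3=1; u4=1; u5=0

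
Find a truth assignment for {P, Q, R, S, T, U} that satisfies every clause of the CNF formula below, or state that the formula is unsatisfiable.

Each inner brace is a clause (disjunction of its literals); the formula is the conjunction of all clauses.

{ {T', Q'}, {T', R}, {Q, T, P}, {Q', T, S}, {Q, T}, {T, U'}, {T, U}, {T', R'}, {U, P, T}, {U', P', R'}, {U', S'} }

Branch on T: set T = 0.
(Q) alone gives Q = 1.
(S) alone gives S = 1.
(U') alone gives U = 0.
But (U) is also a unit clause — contradiction.
So T must be the other value — set T = 1.
(Q') alone gives Q = 0.
(R) alone gives R = 1.
But (R') is also a unit clause — contradiction.
Both values of T lead to a conflict.

UNSATISFIABLE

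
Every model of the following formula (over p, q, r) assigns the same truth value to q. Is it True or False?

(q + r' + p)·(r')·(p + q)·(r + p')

Suppose q = 0.
The clause (r') is unit, so r = 0.
The clause (p) is unit, so p = 1.
That conflicts with the unit clause (p').
So every satisfying assignment has q = True.

True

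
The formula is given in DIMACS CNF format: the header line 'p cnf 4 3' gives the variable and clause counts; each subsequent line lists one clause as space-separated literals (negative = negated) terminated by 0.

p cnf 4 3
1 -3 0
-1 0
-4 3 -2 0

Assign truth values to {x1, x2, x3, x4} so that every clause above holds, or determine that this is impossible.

(¬x1) alone gives x1 = False.
(¬x3) alone gives x3 = False.
Branch on x4: set x4 = False.
No clause remains; x2 is free.

x1 ↦ False; x2 ↦ False; x3 ↦ False; x4 ↦ False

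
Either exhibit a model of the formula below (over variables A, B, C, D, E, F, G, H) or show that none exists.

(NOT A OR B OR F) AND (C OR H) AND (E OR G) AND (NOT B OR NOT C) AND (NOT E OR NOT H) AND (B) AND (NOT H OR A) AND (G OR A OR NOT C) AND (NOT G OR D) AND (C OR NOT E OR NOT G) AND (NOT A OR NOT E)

A: true,  B: true,  C: false,  D: true,  E: false,  F: true,  G: true,  H: true

The clause (B) is unit, so B = true.
The clause (NOT C) is unit, so C = false.
The clause (H) is unit, so H = true.
The clause (NOT E) is unit, so E = false.
The clause (G) is unit, so G = true.
The clause (A) is unit, so A = true.
The clause (D) is unit, so D = true.
All clauses hold; F can take either value.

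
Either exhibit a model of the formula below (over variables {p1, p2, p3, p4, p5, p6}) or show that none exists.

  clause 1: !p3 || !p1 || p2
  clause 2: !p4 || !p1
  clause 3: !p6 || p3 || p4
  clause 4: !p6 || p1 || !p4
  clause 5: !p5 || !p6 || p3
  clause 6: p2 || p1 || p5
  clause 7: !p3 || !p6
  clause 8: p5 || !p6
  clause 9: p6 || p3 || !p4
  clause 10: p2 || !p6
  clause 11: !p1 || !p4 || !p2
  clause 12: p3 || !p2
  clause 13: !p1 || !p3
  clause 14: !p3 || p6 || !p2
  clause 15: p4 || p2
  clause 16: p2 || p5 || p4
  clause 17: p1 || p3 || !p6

Try p4 = true.
(!p1) alone gives p1 = false.
(!p6) alone gives p6 = false.
(p3) alone gives p3 = true.
(!p2) alone gives p2 = false.
(p5) alone gives p5 = true.
Every clause now holds.

p1: false, p2: false, p3: true, p4: true, p5: true, p6: false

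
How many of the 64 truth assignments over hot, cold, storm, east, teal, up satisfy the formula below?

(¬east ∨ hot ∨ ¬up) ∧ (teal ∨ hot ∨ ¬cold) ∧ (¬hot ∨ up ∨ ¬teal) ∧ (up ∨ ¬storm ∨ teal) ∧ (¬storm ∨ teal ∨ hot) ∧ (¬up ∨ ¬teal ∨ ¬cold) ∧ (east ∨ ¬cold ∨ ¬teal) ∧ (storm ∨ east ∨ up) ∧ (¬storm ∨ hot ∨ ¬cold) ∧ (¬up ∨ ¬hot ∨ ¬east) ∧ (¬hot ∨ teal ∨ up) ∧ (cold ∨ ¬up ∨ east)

7

There are 2^6 = 64 truth assignments over (hot, cold, storm, east, teal, up).
Split on cold. With cold = True, the clauses containing cold are satisfied and ¬cold drops from the rest; 3 of the 2^5 = 32 assignments to the other variables satisfy what remains.
With cold = False, by the same count on the reduced clause set, 4 assignments work.
Total: 3 + 4 = 7.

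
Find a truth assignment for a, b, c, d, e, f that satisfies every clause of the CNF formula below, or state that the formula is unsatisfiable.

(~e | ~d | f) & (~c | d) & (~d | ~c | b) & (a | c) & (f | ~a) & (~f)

a: 0,  b: 1,  c: 1,  d: 1,  e: 0,  f: 0

Unit clause (~f) forces f = 0.
Unit clause (~a) forces a = 0.
Unit clause (c) forces c = 1.
Unit clause (d) forces d = 1.
Unit clause (~e) forces e = 0.
Unit clause (b) forces b = 1.
Every clause now holds.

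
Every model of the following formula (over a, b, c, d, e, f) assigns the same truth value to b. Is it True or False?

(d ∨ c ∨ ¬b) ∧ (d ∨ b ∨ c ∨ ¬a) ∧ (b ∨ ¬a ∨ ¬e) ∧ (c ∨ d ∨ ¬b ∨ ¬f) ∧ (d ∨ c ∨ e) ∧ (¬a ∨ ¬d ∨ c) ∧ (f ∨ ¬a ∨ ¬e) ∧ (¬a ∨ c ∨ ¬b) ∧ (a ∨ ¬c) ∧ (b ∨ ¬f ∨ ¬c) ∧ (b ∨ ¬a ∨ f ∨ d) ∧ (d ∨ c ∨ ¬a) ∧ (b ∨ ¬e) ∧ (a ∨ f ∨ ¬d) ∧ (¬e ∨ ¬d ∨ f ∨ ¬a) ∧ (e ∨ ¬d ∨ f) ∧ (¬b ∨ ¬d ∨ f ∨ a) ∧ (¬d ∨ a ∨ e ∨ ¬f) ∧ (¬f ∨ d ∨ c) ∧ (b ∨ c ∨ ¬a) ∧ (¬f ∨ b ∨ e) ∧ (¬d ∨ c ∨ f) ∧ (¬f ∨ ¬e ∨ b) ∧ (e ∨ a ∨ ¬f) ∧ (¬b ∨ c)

Suppose b = False.
(¬e) alone gives e = False.
(¬f) alone gives f = False.
(¬d) alone gives d = False.
(c) alone gives c = True.
(a) alone gives a = True.
Now (¬a) is unsatisfied and unit — conflict.
So every satisfying assignment has b = True.

True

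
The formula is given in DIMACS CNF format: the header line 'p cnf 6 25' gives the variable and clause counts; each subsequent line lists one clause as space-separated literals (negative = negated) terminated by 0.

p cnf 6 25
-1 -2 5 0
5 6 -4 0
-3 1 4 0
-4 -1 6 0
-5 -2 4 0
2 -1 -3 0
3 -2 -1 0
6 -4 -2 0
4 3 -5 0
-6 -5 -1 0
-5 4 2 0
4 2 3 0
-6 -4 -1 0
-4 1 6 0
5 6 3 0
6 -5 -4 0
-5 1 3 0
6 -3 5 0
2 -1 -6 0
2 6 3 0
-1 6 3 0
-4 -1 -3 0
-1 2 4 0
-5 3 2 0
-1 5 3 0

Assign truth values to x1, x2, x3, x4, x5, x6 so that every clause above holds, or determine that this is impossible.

x1: False; x2: True; x3: False; x4: False; x5: False; x6: True

Branch on x1: set x1 = False.
Branch on x3: set x3 = False.
From the singleton clause (¬x5), x5 = False.
From the singleton clause (x6), x6 = True.
Branch on x4: set x4 = False.
From the singleton clause (x2), x2 = True.
All clauses are satisfied.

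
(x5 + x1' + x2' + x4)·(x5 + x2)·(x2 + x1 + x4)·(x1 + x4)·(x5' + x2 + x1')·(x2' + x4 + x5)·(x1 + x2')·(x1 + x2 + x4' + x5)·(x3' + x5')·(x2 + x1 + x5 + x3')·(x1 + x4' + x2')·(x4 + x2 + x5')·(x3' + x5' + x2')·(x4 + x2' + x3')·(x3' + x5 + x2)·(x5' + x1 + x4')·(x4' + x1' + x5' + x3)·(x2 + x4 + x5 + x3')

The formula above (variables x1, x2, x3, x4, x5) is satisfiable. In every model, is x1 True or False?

True

Suppose x1 = 0.
The clause (x4) is unit, so x4 = 1.
The clause (x2') is unit, so x2 = 0.
The clause (x5) is unit, so x5 = 1.
That conflicts with the unit clause (x5').
So every satisfying assignment has x1 = True.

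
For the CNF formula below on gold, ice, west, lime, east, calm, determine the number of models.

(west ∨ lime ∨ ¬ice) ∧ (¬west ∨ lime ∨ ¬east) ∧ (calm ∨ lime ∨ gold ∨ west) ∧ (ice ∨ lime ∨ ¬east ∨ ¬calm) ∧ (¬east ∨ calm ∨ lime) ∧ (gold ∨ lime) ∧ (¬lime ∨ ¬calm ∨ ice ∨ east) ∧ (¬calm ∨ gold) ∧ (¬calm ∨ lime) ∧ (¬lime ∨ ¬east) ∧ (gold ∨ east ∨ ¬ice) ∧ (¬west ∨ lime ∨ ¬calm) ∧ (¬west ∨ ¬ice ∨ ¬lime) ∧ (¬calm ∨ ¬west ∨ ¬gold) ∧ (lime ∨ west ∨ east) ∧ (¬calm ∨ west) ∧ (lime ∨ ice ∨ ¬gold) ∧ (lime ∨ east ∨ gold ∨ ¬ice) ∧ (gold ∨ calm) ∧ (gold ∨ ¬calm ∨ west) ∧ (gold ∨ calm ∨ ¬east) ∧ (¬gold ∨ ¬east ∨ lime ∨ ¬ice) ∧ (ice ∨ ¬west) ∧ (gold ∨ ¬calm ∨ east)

There are 2^6 = 64 truth assignments over (gold, ice, west, lime, east, calm).
Split on calm. With calm = True, the clauses containing calm are satisfied and ¬calm drops from the rest; 0 of the 2^5 = 32 assignments to the other variables satisfy what remains.
With calm = False, by the same count on the reduced clause set, 3 assignments work.
(One model: gold=T, ice=F, west=F, lime=T, east=F, calm=F.)
Total: 0 + 3 = 3.

3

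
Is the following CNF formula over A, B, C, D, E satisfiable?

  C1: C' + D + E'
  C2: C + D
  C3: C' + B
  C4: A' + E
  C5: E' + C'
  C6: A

Unit clause (A) forces A = 1.
Unit clause (E) forces E = 1.
Unit clause (C') forces C = 0.
Unit clause (D) forces D = 1.
All clauses hold; B can take either value.
A satisfying assignment: A=1,  B=1,  C=0,  D=1,  E=1.

Satisfiable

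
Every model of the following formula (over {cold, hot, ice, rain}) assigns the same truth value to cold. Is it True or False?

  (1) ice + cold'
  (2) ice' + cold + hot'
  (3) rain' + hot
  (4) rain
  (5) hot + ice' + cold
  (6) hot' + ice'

False

Suppose cold = 1.
(ice) alone gives ice = 1.
(rain) alone gives rain = 1.
(hot) alone gives hot = 1.
But (hot') is also a unit clause — contradiction.
So every satisfying assignment has cold = False.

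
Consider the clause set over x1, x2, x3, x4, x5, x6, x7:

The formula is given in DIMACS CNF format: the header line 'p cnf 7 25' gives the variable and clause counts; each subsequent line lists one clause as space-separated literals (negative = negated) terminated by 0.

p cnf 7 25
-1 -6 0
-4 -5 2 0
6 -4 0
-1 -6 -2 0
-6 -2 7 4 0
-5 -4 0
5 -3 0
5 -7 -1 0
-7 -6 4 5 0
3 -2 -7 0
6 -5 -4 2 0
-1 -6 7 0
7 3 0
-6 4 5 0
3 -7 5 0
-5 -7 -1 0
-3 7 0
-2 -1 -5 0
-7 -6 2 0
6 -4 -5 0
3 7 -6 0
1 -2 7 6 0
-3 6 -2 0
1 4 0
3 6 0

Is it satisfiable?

Unsatisfiable

Suppose x1 = False.
From the singleton clause (x4), x4 = True.
From the singleton clause (x6), x6 = True.
From the singleton clause (¬x5), x5 = False.
From the singleton clause (¬x3), x3 = False.
From the singleton clause (x7), x7 = True.
But (¬x7) is also a unit clause — contradiction.
So x1 must be the other value — set x1 = True.
From the singleton clause (¬x6), x6 = False.
From the singleton clause (¬x4), x4 = False.
From the singleton clause (x3), x3 = True.
From the singleton clause (x5), x5 = True.
From the singleton clause (¬x7), x7 = False.
But (x7) is also a unit clause — contradiction.
Either choice for x1 ends in contradiction.
No assignment satisfies every clause.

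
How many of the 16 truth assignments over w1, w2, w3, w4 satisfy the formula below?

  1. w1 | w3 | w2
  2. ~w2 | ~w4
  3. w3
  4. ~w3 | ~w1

3

There are 2^4 = 16 truth assignments over (w1, w2, w3, w4).
Check each against the 4 clauses (columns in the order w1, w2, w3, w4):
  F F F F  ✗ fails (w1 | w3 | w2)
  F F F T  ✗ fails (w1 | w3 | w2)
  F F T F  ✓ satisfies all
  F F T T  ✓ satisfies all
  F T F F  ✗ fails (w3)
  F T F T  ✗ fails (~w2 | ~w4)
  F T T F  ✓ satisfies all
  F T T T  ✗ fails (~w2 | ~w4)
  T F F F  ✗ fails (w3)
  T F F T  ✗ fails (w3)
  T F T F  ✗ fails (~w3 | ~w1)
  T F T T  ✗ fails (~w3 | ~w1)
  T T F F  ✗ fails (w3)
  T T F T  ✗ fails (~w2 | ~w4)
  T T T F  ✗ fails (~w3 | ~w1)
  T T T T  ✗ fails (~w2 | ~w4)
3 of the 16 rows are models.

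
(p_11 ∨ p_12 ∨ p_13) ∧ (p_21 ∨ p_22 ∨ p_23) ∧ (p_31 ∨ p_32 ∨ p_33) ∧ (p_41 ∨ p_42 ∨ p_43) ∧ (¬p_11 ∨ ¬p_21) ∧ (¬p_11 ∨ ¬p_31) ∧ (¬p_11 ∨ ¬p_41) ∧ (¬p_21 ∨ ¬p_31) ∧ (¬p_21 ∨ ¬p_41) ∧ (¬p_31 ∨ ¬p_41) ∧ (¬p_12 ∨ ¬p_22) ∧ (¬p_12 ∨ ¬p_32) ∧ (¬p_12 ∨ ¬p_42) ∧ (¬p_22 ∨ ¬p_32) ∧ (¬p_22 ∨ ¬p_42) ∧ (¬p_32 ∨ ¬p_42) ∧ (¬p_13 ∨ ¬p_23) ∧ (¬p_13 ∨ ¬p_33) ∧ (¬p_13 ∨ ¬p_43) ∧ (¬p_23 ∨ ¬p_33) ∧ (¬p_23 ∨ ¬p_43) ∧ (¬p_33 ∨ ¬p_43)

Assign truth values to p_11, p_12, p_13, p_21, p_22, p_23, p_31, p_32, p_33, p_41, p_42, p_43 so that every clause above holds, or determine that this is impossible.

Suppose p_11 = False.
Suppose p_12 = True.
From the singleton clause (¬p_22), p_22 = False.
From the singleton clause (¬p_32), p_32 = False.
From the singleton clause (¬p_42), p_42 = False.
Suppose p_21 = True.
From the singleton clause (¬p_31), p_31 = False.
From the singleton clause (p_33), p_33 = True.
From the singleton clause (¬p_41), p_41 = False.
From the singleton clause (p_43), p_43 = True.
Now (¬p_43) is unsatisfied and unit — conflict.
Undo p_21 and try p_21 = False.
From the singleton clause (p_23), p_23 = True.
From the singleton clause (¬p_13), p_13 = False.
From the singleton clause (¬p_33), p_33 = False.
From the singleton clause (p_31), p_31 = True.
From the singleton clause (¬p_41), p_41 = False.
From the singleton clause (p_43), p_43 = True.
Now (¬p_43) is unsatisfied and unit — conflict.
Neither p_21 = True nor p_21 = False works.
Undo p_12 and try p_12 = False.
From the singleton clause (p_13), p_13 = True.
From the singleton clause (¬p_23), p_23 = False.
From the singleton clause (¬p_33), p_33 = False.
From the singleton clause (¬p_43), p_43 = False.
Suppose p_21 = True.
From the singleton clause (¬p_31), p_31 = False.
From the singleton clause (p_32), p_32 = True.
From the singleton clause (¬p_41), p_41 = False.
From the singleton clause (p_42), p_42 = True.
Now (¬p_42) is unsatisfied and unit — conflict.
Undo p_21 and try p_21 = False.
From the singleton clause (p_22), p_22 = True.
From the singleton clause (¬p_32), p_32 = False.
From the singleton clause (p_31), p_31 = True.
From the singleton clause (¬p_41), p_41 = False.
From the singleton clause (p_42), p_42 = True.
Now (¬p_42) is unsatisfied and unit — conflict.
Neither p_21 = True nor p_21 = False works.
Neither p_12 = True nor p_12 = False works.
Undo p_11 and try p_11 = True.
From the singleton clause (¬p_21), p_21 = False.
From the singleton clause (¬p_31), p_31 = False.
From the singleton clause (¬p_41), p_41 = False.
Suppose p_22 = True.
From the singleton clause (¬p_12), p_12 = False.
From the singleton clause (¬p_32), p_32 = False.
From the singleton clause (p_33), p_33 = True.
From the singleton clause (¬p_42), p_42 = False.
From the singleton clause (p_43), p_43 = True.
Now (¬p_43) is unsatisfied and unit — conflict.
Undo p_22 and try p_22 = False.
From the singleton clause (p_23), p_23 = True.
From the singleton clause (¬p_13), p_13 = False.
From the singleton clause (¬p_33), p_33 = False.
From the singleton clause (p_32), p_32 = True.
From the singleton clause (¬p_12), p_12 = False.
From the singleton clause (¬p_42), p_42 = False.
From the singleton clause (p_43), p_43 = True.
Now (¬p_43) is unsatisfied and unit — conflict.
Neither p_22 = True nor p_22 = False works.
Neither p_11 = True nor p_11 = False works.

UNSATISFIABLE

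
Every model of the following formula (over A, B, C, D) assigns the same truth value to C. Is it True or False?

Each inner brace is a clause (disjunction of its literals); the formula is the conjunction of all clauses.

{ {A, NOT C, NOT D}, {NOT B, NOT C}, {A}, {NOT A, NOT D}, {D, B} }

False

Suppose C = true.
Unit clause (NOT B) forces B = false.
Unit clause (A) forces A = true.
Unit clause (NOT D) forces D = false.
Now (D) is unsatisfied and unit — conflict.
So every satisfying assignment has C = False.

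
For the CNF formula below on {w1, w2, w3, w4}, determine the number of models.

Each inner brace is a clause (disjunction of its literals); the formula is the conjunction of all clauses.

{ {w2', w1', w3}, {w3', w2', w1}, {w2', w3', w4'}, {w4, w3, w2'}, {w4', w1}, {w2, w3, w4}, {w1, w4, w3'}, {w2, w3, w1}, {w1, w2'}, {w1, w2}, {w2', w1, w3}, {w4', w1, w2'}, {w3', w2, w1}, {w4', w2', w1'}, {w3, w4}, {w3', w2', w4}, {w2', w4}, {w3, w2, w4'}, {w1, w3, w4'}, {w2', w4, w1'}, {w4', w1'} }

1

There are 2^4 = 16 truth assignments over (w1, w2, w3, w4).
Check each against the 21 clauses (columns in the order w1, w2, w3, w4):
  F F F F  ✗ fails (w2 + w3 + w4)
  F F F T  ✗ fails (w4' + w1)
  F F T F  ✗ fails (w1 + w4 + w3')
  F F T T  ✗ fails (w4' + w1)
  F T F F  ✗ fails (w4 + w3 + w2')
  F T F T  ✗ fails (w4' + w1)
  F T T F  ✗ fails (w3' + w2' + w1)
  F T T T  ✗ fails (w3' + w2' + w1)
  T F F F  ✗ fails (w2 + w3 + w4)
  T F F T  ✗ fails (w3 + w2 + w4')
  T F T F  ✓ satisfies all
  T F T T  ✗ fails (w4' + w1')
  T T F F  ✗ fails (w2' + w1' + w3)
  T T F T  ✗ fails (w2' + w1' + w3)
  T T T F  ✗ fails (w3' + w2' + w4)
  T T T T  ✗ fails (w2' + w3' + w4')
1 of the 16 rows is a model.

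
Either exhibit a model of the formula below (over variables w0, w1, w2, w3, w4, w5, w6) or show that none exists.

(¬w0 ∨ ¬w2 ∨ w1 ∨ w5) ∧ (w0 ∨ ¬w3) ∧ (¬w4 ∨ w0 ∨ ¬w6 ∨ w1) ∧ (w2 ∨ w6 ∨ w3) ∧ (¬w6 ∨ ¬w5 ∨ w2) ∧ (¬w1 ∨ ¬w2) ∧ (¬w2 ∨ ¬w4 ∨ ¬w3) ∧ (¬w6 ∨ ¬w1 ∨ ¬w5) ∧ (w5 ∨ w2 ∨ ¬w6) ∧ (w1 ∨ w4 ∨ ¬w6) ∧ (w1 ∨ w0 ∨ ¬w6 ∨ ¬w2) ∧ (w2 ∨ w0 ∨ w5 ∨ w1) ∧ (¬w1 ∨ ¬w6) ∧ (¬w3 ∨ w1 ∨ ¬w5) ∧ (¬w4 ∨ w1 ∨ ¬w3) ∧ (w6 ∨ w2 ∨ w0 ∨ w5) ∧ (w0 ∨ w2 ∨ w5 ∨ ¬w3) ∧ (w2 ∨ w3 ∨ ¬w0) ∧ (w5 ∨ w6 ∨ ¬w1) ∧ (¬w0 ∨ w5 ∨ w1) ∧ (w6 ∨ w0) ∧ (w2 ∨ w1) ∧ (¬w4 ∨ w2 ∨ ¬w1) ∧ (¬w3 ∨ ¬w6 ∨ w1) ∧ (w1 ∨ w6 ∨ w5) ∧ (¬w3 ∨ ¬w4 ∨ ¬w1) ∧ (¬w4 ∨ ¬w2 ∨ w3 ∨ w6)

Case w0 = True:
Case w1 = False:
From the singleton clause (w5), w5 = True.
From the singleton clause (¬w3), w3 = False.
From the singleton clause (w2), w2 = True.
Case w4 = False:
From the singleton clause (¬w6), w6 = False.
This assignment satisfies each clause.

w0=True; w1=False; w2=True; w3=False; w4=False; w5=True; w6=False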